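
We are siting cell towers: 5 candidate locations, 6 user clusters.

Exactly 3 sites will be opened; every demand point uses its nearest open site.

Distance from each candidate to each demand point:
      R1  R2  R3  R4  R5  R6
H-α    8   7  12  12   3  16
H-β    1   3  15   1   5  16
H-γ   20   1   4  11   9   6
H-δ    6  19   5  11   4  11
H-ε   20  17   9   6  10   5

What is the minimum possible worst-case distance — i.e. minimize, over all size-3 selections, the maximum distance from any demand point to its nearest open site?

Open {H-β, H-γ, H-ε}.
  Farthest demand point is R5 at distance 5 (to H-β); all others are ≤ 5.
With {H-β, H-δ, H-ε} the worst case is 5.
With {H-α, H-β, H-γ} the worst case is 6.
No size-3 selection achieves below 5.

5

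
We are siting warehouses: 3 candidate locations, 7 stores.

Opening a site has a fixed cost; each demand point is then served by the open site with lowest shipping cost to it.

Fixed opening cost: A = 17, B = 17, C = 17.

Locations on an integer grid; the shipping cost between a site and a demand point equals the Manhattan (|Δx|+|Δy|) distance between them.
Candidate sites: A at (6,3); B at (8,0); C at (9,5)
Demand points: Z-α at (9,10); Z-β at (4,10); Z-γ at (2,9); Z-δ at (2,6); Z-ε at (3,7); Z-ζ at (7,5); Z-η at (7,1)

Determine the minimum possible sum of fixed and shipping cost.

66

Open {A}: assign each demand point to its cheapest open site.
  Z-α→A 10, Z-β→A 9, Z-γ→A 10, Z-δ→A 7, Z-ε→A 7, Z-ζ→A 3, Z-η→A 3
  shipping cost 49, fixed 17 → total 66.
Compare {C}: shipping cost 50 + fixed 17 = 67.
Compare {A, C}: shipping cost 43 + fixed 34 = 77.
Compare {B, C}: shipping cost 46 + fixed 34 = 80.
All other subsets cost ≥ 67. Minimum total cost: 66.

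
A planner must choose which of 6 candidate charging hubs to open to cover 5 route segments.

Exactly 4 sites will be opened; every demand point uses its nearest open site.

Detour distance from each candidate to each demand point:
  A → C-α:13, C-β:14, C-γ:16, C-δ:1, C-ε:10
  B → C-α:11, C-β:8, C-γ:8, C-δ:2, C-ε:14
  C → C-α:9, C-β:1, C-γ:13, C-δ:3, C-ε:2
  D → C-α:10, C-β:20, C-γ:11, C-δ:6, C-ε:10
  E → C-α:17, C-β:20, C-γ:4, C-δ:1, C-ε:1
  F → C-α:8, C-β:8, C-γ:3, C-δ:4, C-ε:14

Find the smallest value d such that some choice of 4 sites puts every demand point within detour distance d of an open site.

8

Open {A, B, C, F}.
  Farthest demand point is C-α at detour distance 8 (to F); all others are ≤ 8.
With {A, B, E, F} the worst case is 8.
With {A, C, D, F} the worst case is 8.
No size-4 selection achieves below 8.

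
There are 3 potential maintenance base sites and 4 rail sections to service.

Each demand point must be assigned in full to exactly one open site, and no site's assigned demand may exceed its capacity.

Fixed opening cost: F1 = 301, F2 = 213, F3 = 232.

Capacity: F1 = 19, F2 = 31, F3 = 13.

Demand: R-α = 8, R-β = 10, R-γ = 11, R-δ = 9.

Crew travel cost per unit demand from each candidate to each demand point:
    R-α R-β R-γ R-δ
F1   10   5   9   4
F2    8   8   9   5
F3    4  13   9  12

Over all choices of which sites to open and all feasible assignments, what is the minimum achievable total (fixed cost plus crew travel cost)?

701

Open {F2, F3}; cheapest assignment that respects the capacities:
  F2 (cap 31, load 30): R-β, R-γ, R-δ — cost 10×8 + 11×9 + 9×5 = 224
  F3 (cap 13, load 8): R-α — cost 8×4 = 32
  Shipping 256, fixed 445 → total 701.
  Any other capacity-feasible assignment to {F2, F3} ships for at least 256.
Compare {F1, F2}: its best feasible assignment gives total 763.
Compare {F1, F2, F3}: its best feasible assignment gives total 963.
Every other set of open sites that can feasibly serve all demand totals ≥ 763 even under its best assignment. Minimum: 701.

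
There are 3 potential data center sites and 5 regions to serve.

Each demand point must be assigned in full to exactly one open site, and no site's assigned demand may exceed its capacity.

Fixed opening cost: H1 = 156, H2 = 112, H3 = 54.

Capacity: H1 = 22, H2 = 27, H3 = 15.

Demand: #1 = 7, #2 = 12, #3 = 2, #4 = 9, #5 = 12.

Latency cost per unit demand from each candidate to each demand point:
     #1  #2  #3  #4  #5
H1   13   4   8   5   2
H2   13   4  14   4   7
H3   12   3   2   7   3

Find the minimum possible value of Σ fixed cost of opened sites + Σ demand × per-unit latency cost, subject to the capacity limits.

483

Open {H1, H2}; cheapest assignment that respects the capacities:
  H1 (cap 22, load 21): #1, #3, #5 — cost 7×13 + 2×8 + 12×2 = 131
  H2 (cap 27, load 21): #2, #4 — cost 12×4 + 9×4 = 84
  Shipping 215, fixed 268 → total 483.
  Any other capacity-feasible assignment to {H1, H2} ships for at least 215.
Compare {H1, H2, H3}: its best feasible assignment gives total 513.
Every other set of open sites that can feasibly serve all demand totals ≥ 513 even under its best assignment. Minimum: 483.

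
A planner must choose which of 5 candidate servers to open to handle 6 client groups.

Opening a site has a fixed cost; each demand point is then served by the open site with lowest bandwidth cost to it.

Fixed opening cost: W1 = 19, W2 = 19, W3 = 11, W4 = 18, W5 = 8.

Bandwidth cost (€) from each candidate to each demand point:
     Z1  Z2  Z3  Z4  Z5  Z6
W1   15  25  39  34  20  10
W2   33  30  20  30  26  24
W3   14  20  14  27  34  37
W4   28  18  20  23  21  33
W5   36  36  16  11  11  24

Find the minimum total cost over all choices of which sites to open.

Open {W3, W5}: assign each demand point to its cheapest open site.
  Z1→W3 14, Z2→W3 20, Z3→W3 14, Z4→W5 11, Z5→W5 11, Z6→W5 24
  bandwidth cost 94, fixed 19 → total 113.
Compare {W1, W5}: bandwidth cost 88 + fixed 27 = 115.
Compare {W1, W3, W5}: bandwidth cost 80 + fixed 38 = 118.
Compare {W1, W4, W5}: bandwidth cost 81 + fixed 45 = 126.
All other subsets cost ≥ 115. Minimum total cost: 113.

113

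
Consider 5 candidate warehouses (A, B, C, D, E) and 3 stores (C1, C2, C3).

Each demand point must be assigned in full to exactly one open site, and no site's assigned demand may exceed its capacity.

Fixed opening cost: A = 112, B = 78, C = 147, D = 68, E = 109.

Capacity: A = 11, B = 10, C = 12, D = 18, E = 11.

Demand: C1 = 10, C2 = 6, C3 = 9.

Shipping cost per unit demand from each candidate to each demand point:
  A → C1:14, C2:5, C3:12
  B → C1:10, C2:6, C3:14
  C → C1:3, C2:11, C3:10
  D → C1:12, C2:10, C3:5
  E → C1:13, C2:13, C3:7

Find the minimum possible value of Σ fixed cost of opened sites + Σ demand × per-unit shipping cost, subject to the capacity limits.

350

Open {C, D}; cheapest assignment that respects the capacities:
  C (cap 12, load 10): C1 — cost 10×3 = 30
  D (cap 18, load 15): C2, C3 — cost 6×10 + 9×5 = 105
  Shipping 135, fixed 215 → total 350.
  Any other capacity-feasible assignment to {C, D} ships for at least 135.
Compare {B, D}: its best feasible assignment gives total 351.
Compare {B, C, D}: its best feasible assignment gives total 404.
Every other set of open sites that can feasibly serve all demand totals ≥ 351 even under its best assignment. Minimum: 350.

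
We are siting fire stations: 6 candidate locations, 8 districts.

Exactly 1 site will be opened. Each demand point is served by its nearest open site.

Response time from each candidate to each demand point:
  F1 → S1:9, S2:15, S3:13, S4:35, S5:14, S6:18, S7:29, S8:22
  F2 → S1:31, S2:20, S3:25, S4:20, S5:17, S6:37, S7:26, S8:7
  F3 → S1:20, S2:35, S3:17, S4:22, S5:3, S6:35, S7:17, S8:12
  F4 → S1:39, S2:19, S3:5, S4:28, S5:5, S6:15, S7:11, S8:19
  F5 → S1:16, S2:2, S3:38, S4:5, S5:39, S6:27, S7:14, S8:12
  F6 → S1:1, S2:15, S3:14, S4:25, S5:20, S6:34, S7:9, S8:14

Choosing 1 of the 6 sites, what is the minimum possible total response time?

Open {F6}.
  S1→F6 1, S2→F6 15, S3→F6 14, S4→F6 25, S5→F6 20, S6→F6 34, S7→F6 9, S8→F6 14  ⇒ total 132.
Compare {F4}: total 141.
Compare {F5}: total 153.
No size-1 selection does better; minimum is 132.

132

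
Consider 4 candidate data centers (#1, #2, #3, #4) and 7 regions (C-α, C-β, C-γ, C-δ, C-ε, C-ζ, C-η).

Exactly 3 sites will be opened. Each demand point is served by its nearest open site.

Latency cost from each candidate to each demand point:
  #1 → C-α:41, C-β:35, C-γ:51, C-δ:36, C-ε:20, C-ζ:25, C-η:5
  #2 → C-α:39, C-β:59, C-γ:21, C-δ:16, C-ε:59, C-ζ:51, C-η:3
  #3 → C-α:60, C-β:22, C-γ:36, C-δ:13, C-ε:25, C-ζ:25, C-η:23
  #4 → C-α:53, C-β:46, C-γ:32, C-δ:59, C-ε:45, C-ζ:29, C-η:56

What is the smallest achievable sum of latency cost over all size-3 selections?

Open {#1, #2, #3}.
  C-α→#2 39, C-β→#3 22, C-γ→#2 21, C-δ→#3 13, C-ε→#1 20, C-ζ→#1 25, C-η→#2 3  ⇒ total 143.
Compare {#2, #3, #4}: total 148.
Compare {#1, #3, #4}: total 158.
No size-3 selection does better; minimum is 143.

143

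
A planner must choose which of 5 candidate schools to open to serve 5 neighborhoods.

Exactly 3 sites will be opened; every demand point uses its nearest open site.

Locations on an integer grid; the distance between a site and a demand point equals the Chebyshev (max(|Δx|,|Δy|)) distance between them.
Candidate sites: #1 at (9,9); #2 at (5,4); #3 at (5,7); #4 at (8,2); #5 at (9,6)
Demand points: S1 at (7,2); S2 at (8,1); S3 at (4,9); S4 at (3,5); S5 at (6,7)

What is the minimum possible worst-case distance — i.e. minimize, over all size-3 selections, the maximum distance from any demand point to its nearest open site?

Open {#1, #3, #4}.
  Farthest demand point is S3 at distance 2 (to #3); all others are ≤ 2.
With {#2, #3, #4} the worst case is 2.
With {#3, #4, #5} the worst case is 2.
No size-3 selection achieves below 2.

2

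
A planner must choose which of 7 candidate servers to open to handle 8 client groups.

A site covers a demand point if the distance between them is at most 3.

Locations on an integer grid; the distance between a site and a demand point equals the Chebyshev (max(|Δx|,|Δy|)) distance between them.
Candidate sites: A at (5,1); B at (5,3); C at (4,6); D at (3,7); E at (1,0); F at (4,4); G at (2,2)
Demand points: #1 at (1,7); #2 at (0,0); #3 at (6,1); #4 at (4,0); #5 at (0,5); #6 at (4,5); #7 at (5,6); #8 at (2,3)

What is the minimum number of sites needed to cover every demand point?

2

Coverage sets (demand points within 3 of each site):
  A: {#3, #4, #8}
  B: {#3, #4, #6, #7, #8}
  C: {#1, #6, #7, #8}
  D: {#1, #5, #6, #7}
  E: {#2, #4, #8}
  F: {#1, #3, #6, #7, #8}
  G: {#2, #4, #5, #6, #8}
No single site covers all 8 demand points.
But {F, G} covers everything, so the minimum is 2.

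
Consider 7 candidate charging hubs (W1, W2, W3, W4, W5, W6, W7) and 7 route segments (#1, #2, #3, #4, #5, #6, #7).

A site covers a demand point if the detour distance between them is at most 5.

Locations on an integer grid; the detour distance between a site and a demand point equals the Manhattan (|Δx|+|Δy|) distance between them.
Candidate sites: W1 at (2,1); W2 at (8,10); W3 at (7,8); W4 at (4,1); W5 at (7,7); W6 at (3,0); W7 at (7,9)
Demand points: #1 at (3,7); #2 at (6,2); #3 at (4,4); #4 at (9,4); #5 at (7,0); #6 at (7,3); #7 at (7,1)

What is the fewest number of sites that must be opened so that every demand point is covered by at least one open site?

2

Coverage sets (demand points within 5 of each site):
  W1: {#2, #3, #7}
  W2: {}
  W3: {#1, #6}
  W4: {#2, #3, #5, #6, #7}
  W5: {#1, #4, #6}
  W6: {#2, #3, #5, #7}
  W7: {}
No single site covers all 7 demand points.
But {W4, W5} covers everything, so the minimum is 2.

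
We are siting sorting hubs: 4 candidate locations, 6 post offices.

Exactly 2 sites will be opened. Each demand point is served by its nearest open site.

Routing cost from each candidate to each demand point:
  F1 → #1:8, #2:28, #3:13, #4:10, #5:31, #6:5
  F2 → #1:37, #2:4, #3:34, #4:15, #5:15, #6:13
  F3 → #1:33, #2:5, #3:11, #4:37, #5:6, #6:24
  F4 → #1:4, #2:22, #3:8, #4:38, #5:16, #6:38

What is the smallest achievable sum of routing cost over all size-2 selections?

45

Open {F1, F3}.
  #1→F1 8, #2→F3 5, #3→F3 11, #4→F1 10, #5→F3 6, #6→F1 5  ⇒ total 45.
Compare {F1, F2}: total 55.
Compare {F2, F4}: total 59.
No size-2 selection does better; minimum is 45.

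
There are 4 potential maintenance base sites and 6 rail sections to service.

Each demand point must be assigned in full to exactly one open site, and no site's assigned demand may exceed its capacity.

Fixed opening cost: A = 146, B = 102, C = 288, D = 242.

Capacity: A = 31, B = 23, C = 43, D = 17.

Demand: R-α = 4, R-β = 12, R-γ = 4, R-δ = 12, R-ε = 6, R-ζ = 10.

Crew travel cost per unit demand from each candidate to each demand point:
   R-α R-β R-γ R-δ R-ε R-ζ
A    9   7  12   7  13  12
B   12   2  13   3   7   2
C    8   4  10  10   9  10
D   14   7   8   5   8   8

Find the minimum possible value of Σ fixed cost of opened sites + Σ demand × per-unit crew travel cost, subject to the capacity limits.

Open {A, B}; cheapest assignment that respects the capacities:
  A (cap 31, load 26): R-α, R-γ, R-δ, R-ε — cost 4×9 + 4×12 + 12×7 + 6×13 = 246
  B (cap 23, load 22): R-β, R-ζ — cost 12×2 + 10×2 = 44
  Shipping 290, fixed 248 → total 538.
  Any other capacity-feasible assignment to {A, B} ships for at least 290.
Compare {B, C}: its best feasible assignment gives total 620.
Compare {A, B, D}: its best feasible assignment gives total 734.
Every other set of open sites that can feasibly serve all demand totals ≥ 620 even under its best assignment. Minimum: 538.

538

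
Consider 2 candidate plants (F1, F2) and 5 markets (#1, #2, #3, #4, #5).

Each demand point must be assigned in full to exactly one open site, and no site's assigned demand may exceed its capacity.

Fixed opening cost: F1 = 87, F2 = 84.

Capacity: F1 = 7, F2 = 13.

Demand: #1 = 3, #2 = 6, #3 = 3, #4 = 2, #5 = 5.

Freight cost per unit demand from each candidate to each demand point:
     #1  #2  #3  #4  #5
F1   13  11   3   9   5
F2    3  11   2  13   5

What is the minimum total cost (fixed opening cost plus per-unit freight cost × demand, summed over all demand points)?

295

Open {F1, F2}; cheapest assignment that respects the capacities:
  F1 (cap 7, load 7): #4, #5 — cost 2×9 + 5×5 = 43
  F2 (cap 13, load 12): #1, #2, #3 — cost 3×3 + 6×11 + 3×2 = 81
  Shipping 124, fixed 171 → total 295.
  Any other capacity-feasible assignment to {F1, F2} ships for at least 124.
Total demand is 19 and no other set of sites has combined capacity ≥ 19, so {F1, F2} is the only feasible choice of open sites. Minimum: 295.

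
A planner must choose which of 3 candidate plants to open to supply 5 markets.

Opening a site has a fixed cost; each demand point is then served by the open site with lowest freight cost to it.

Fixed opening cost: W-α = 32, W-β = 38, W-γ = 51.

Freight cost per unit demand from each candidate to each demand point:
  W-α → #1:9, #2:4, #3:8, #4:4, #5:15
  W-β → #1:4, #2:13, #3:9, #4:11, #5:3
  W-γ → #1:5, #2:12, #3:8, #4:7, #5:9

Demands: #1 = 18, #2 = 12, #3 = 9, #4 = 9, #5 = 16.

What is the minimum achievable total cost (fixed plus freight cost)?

Open {W-α, W-β}: assign each demand point to its cheapest open site.
  #1→W-β 18×4=72, #2→W-α 12×4=48, #3→W-α 9×8=72, #4→W-α 9×4=36, #5→W-β 16×3=48
  freight cost 276, fixed 70 → total 346.
Compare {W-α, W-β, W-γ}: freight cost 276 + fixed 121 = 397.
Compare {W-α, W-γ}: freight cost 390 + fixed 83 = 473.
Compare {W-β, W-γ}: freight cost 399 + fixed 89 = 488.
All other subsets cost ≥ 397. Minimum total cost: 346.

346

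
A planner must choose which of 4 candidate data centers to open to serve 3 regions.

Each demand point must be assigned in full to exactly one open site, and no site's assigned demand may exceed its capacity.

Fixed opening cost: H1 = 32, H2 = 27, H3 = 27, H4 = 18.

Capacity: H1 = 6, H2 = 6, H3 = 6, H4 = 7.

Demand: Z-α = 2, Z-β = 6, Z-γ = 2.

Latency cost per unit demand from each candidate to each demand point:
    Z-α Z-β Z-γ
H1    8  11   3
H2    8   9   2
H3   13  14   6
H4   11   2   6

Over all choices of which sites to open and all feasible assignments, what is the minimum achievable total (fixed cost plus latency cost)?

Open {H2, H4}; cheapest assignment that respects the capacities:
  H2 (cap 6, load 4): Z-α, Z-γ — cost 2×8 + 2×2 = 20
  H4 (cap 7, load 6): Z-β — cost 6×2 = 12
  Shipping 32, fixed 45 → total 77.
  Any other capacity-feasible assignment to {H2, H4} ships for at least 32.
Compare {H1, H4}: its best feasible assignment gives total 84.
Compare {H3, H4}: its best feasible assignment gives total 95.
Every other set of open sites that can feasibly serve all demand totals ≥ 84 even under its best assignment. Minimum: 77.

77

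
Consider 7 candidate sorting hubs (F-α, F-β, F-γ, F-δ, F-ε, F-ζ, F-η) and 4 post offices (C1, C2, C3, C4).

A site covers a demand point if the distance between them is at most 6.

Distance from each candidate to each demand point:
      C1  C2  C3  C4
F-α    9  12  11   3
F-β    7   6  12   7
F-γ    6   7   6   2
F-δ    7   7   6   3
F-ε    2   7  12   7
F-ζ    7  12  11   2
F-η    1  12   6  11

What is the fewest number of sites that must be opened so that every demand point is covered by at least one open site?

2

Coverage sets (demand points within 6 of each site):
  F-α: {C4}
  F-β: {C2}
  F-γ: {C1, C3, C4}
  F-δ: {C3, C4}
  F-ε: {C1}
  F-ζ: {C4}
  F-η: {C1, C3}
No single site covers all 4 demand points.
But {F-β, F-γ} covers everything, so the minimum is 2.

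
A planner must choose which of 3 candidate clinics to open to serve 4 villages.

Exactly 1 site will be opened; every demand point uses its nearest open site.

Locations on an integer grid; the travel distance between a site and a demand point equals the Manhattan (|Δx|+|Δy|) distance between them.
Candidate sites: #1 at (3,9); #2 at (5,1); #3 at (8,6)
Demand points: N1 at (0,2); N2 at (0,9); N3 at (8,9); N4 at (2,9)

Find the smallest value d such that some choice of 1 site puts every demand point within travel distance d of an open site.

10

Open {#1}.
  Farthest demand point is N1 at travel distance 10 (to #1); all others are ≤ 10.
With {#3} the worst case is 12.
With {#2} the worst case is 13.
No size-1 selection achieves below 10.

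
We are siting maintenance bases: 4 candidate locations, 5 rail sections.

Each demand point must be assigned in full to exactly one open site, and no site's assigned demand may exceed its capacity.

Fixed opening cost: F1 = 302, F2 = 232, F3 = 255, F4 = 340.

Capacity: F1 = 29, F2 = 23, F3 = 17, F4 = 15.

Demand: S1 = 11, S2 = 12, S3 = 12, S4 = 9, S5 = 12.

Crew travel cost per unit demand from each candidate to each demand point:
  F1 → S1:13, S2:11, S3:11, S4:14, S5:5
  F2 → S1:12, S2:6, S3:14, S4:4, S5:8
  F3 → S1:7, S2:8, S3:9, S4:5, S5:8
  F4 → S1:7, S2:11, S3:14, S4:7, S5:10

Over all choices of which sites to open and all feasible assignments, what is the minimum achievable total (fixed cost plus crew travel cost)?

Open {F1, F2, F3}; cheapest assignment that respects the capacities:
  F1 (cap 29, load 24): S3, S5 — cost 12×11 + 12×5 = 192
  F2 (cap 23, load 21): S2, S4 — cost 12×6 + 9×4 = 108
  F3 (cap 17, load 11): S1 — cost 11×7 = 77
  Shipping 377, fixed 789 → total 1166.
  Any other capacity-feasible assignment to {F1, F2, F3} ships for at least 377.
Compare {F1, F2, F4}: its best feasible assignment gives total 1251.
Compare {F1, F2, F3, F4}: its best feasible assignment gives total 1482.
Every other set of open sites that can feasibly serve all demand totals ≥ 1251 even under its best assignment. Minimum: 1166.

1166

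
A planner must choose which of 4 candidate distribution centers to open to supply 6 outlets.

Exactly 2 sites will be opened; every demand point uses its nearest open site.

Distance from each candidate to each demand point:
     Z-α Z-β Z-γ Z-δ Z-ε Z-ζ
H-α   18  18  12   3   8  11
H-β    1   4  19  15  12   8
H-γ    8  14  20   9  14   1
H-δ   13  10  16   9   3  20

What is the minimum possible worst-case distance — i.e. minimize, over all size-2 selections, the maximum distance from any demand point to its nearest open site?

12

Open {H-α, H-β}.
  Farthest demand point is Z-γ at distance 12 (to H-α); all others are ≤ 12.
With {H-α, H-δ} the worst case is 13.
With {H-α, H-γ} the worst case is 14.
No size-2 selection achieves below 12.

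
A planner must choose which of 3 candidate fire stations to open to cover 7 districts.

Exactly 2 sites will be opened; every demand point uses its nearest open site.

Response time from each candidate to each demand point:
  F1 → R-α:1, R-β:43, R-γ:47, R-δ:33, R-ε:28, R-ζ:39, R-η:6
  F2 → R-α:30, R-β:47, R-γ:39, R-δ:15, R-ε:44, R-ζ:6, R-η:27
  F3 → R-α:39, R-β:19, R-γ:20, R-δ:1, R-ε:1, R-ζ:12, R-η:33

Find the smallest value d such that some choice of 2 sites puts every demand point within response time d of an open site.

Open {F1, F3}.
  Farthest demand point is R-γ at response time 20 (to F3); all others are ≤ 20.
With {F2, F3} the worst case is 30.
With {F1, F2} the worst case is 43.
No size-2 selection achieves below 20.

20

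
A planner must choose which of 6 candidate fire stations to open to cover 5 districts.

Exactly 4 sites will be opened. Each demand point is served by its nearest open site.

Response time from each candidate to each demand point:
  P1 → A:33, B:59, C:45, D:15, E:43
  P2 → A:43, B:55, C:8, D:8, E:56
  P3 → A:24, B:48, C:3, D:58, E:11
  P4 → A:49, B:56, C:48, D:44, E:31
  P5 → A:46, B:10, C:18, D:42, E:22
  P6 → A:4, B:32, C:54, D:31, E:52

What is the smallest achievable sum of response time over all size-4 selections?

36

Open {P2, P3, P5, P6}.
  A→P6 4, B→P5 10, C→P3 3, D→P2 8, E→P3 11  ⇒ total 36.
Compare {P1, P3, P5, P6}: total 43.
Compare {P1, P2, P5, P6}: total 52.
No size-4 selection does better; minimum is 36.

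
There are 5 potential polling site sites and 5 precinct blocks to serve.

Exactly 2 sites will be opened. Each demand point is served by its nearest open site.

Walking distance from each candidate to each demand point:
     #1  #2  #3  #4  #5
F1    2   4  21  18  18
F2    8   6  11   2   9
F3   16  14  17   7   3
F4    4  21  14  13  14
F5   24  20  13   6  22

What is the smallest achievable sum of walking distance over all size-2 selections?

Open {F1, F2}.
  #1→F1 2, #2→F1 4, #3→F2 11, #4→F2 2, #5→F2 9  ⇒ total 28.
Compare {F2, F3}: total 30.
Compare {F2, F4}: total 32.
No size-2 selection does better; minimum is 28.

28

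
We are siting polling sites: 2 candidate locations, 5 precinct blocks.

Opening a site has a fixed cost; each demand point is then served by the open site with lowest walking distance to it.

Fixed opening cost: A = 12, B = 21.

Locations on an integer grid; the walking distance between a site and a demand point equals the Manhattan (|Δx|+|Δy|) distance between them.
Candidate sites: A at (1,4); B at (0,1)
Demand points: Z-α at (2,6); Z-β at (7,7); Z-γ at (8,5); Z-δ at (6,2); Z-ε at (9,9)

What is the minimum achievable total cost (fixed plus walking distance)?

52

Open {A}: assign each demand point to its cheapest open site.
  Z-α→A 3, Z-β→A 9, Z-γ→A 8, Z-δ→A 7, Z-ε→A 13
  walking distance 40, fixed 12 → total 52.
Compare {A, B}: walking distance 40 + fixed 33 = 73.
Compare {B}: walking distance 56 + fixed 21 = 77.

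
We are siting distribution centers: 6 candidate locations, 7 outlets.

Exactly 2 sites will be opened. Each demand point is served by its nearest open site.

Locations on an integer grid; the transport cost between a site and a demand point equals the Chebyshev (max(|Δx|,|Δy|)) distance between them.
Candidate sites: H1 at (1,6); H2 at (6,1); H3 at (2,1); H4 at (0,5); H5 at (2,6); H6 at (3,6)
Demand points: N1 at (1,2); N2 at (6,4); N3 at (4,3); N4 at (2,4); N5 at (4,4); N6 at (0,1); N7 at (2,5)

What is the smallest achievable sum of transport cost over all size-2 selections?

13

Open {H3, H6}.
  N1→H3 1, N2→H6 3, N3→H3 2, N4→H6 2, N5→H6 2, N6→H3 2, N7→H6 1  ⇒ total 13.
Compare {H3, H5}: total 14.
Compare {H1, H3}: total 15.
No size-2 selection does better; minimum is 13.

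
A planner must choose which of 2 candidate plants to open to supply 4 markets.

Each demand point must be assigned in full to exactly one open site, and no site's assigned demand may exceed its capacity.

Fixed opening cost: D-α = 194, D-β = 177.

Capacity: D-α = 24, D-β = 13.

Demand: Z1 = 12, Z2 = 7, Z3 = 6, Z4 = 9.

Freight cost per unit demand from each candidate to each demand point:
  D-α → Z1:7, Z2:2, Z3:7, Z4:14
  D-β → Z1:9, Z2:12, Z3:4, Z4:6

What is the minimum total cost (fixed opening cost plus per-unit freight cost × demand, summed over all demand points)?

Open {D-α, D-β}; cheapest assignment that respects the capacities:
  D-α (cap 24, load 22): Z2, Z3, Z4 — cost 7×2 + 6×7 + 9×14 = 182
  D-β (cap 13, load 12): Z1 — cost 12×9 = 108
  Shipping 290, fixed 371 → total 661.
  Any other capacity-feasible assignment to {D-α, D-β} ships for at least 290.
Total demand is 34 and no other set of sites has combined capacity ≥ 34, so {D-α, D-β} is the only feasible choice of open sites. Minimum: 661.

661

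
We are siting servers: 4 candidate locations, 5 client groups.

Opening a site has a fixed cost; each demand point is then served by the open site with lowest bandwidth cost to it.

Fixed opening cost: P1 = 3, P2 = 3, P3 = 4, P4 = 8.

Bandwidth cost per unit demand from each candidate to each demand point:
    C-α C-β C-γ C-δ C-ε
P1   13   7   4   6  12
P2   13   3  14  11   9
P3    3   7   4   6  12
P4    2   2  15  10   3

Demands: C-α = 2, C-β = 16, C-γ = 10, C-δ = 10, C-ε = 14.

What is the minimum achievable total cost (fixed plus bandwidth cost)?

Open {P1, P4}: assign each demand point to its cheapest open site.
  C-α→P4 2×2=4, C-β→P4 16×2=32, C-γ→P1 10×4=40, C-δ→P1 10×6=60, C-ε→P4 14×3=42
  bandwidth cost 178, fixed 11 → total 189.
Compare {P3, P4}: bandwidth cost 178 + fixed 12 = 190.
Compare {P1, P2, P4}: bandwidth cost 178 + fixed 14 = 192.
Compare {P1, P3, P4}: bandwidth cost 178 + fixed 15 = 193.
All other subsets cost ≥ 190. Minimum total cost: 189.

189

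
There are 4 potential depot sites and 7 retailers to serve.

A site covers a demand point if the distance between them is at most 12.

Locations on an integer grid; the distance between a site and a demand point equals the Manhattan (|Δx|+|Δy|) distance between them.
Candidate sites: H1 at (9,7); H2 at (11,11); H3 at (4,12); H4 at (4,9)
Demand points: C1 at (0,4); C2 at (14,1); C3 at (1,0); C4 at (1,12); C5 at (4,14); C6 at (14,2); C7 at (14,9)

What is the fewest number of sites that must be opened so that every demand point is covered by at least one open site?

2

Coverage sets (demand points within 12 of each site):
  H1: {C1, C2, C5, C6, C7}
  H2: {C4, C5, C6, C7}
  H3: {C1, C4, C5}
  H4: {C1, C3, C4, C5, C7}
No single site covers all 7 demand points.
But {H1, H4} covers everything, so the minimum is 2.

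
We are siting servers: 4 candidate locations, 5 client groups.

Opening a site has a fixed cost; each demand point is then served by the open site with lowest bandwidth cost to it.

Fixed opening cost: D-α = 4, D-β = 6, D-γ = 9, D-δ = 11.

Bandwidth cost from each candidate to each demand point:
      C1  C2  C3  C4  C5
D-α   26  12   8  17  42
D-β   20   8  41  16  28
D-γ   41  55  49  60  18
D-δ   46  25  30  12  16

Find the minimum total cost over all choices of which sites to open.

85

Open {D-α, D-β, D-δ}: assign each demand point to its cheapest open site.
  C1→D-β 20, C2→D-β 8, C3→D-α 8, C4→D-δ 12, C5→D-δ 16
  bandwidth cost 64, fixed 21 → total 85.
Compare {D-α, D-δ}: bandwidth cost 74 + fixed 15 = 89.
Compare {D-α, D-β, D-γ}: bandwidth cost 70 + fixed 19 = 89.
Compare {D-α, D-β}: bandwidth cost 80 + fixed 10 = 90.
All other subsets cost ≥ 89. Minimum total cost: 85.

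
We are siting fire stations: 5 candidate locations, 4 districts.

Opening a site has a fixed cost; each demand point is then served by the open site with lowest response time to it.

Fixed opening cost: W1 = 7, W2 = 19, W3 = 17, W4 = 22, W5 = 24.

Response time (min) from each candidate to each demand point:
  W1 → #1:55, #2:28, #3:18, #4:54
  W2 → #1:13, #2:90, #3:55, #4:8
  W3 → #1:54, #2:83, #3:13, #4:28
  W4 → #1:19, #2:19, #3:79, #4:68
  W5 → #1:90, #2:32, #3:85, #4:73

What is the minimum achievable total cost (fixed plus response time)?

93

Open {W1, W2}: assign each demand point to its cheapest open site.
  #1→W2 13, #2→W1 28, #3→W1 18, #4→W2 8
  response time 67, fixed 26 → total 93.
Compare {W1, W2, W3}: response time 62 + fixed 43 = 105.
Compare {W1, W2, W4}: response time 58 + fixed 48 = 106.
Compare {W2, W3, W4}: response time 53 + fixed 58 = 111.
All other subsets cost ≥ 105. Minimum total cost: 93.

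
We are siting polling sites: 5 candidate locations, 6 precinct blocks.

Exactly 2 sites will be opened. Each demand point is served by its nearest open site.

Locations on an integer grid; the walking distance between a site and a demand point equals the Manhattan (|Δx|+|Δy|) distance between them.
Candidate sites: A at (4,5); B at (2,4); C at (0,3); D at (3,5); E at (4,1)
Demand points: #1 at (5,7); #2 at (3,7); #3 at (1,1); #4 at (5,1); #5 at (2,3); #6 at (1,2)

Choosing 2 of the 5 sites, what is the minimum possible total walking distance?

17

Open {D, E}.
  #1→D 4, #2→D 2, #3→E 3, #4→E 1, #5→D 3, #6→E 4  ⇒ total 17.
Compare {A, C}: total 18.
Compare {A, E}: total 18.
No size-2 selection does better; minimum is 17.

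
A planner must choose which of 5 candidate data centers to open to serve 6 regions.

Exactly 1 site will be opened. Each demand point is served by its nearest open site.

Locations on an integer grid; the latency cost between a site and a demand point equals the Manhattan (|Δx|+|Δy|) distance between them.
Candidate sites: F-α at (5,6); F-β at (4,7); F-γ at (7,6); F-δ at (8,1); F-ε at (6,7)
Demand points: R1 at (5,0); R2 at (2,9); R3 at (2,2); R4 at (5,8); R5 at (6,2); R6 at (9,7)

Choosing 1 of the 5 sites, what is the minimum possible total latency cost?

31

Open {F-α}.
  R1→F-α 6, R2→F-α 6, R3→F-α 7, R4→F-α 2, R5→F-α 5, R6→F-α 5  ⇒ total 31.
Compare {F-β}: total 33.
Compare {F-ε}: total 33.
No size-1 selection does better; minimum is 31.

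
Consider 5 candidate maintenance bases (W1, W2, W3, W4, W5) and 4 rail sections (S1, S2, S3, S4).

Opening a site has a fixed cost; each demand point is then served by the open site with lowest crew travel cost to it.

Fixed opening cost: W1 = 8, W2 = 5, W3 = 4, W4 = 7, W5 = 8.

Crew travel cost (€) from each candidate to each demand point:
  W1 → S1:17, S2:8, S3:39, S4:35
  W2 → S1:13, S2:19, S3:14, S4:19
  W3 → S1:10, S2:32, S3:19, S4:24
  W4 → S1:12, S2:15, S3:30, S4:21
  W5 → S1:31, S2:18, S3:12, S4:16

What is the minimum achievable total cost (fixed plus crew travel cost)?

66

Open {W1, W3, W5}: assign each demand point to its cheapest open site.
  S1→W3 10, S2→W1 8, S3→W5 12, S4→W5 16
  crew travel cost 46, fixed 20 → total 66.
Compare {W1, W2}: crew travel cost 54 + fixed 13 = 67.
Compare {W3, W5}: crew travel cost 56 + fixed 12 = 68.
Compare {W1, W2, W3}: crew travel cost 51 + fixed 17 = 68.
All other subsets cost ≥ 67. Minimum total cost: 66.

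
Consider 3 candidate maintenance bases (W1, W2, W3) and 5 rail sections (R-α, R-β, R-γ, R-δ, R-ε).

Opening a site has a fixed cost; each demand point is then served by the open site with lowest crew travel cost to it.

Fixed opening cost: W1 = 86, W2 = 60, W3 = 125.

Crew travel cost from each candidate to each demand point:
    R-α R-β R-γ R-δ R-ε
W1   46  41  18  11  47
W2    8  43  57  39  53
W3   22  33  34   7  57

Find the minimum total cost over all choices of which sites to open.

249

Open {W1}: assign each demand point to its cheapest open site.
  R-α→W1 46, R-β→W1 41, R-γ→W1 18, R-δ→W1 11, R-ε→W1 47
  crew travel cost 163, fixed 86 → total 249.
Compare {W2}: crew travel cost 200 + fixed 60 = 260.
Compare {W1, W2}: crew travel cost 125 + fixed 146 = 271.
Compare {W3}: crew travel cost 153 + fixed 125 = 278.
All other subsets cost ≥ 260. Minimum total cost: 249.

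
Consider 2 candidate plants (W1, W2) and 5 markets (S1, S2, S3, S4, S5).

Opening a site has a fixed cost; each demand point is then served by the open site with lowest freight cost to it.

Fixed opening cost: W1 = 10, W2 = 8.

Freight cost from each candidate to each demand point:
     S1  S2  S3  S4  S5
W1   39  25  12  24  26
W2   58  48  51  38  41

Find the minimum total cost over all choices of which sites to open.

136

Open {W1}: assign each demand point to its cheapest open site.
  S1→W1 39, S2→W1 25, S3→W1 12, S4→W1 24, S5→W1 26
  freight cost 126, fixed 10 → total 136.
Compare {W1, W2}: freight cost 126 + fixed 18 = 144.
Compare {W2}: freight cost 236 + fixed 8 = 244.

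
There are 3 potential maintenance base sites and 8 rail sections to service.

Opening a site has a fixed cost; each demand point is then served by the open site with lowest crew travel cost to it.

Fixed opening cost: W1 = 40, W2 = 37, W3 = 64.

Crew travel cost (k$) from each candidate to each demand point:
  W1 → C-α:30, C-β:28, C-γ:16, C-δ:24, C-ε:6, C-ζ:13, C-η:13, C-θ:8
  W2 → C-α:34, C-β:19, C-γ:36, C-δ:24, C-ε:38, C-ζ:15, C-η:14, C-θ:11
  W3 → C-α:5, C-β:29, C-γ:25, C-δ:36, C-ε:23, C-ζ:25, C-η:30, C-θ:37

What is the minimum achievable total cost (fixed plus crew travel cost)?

178

Open {W1}: assign each demand point to its cheapest open site.
  C-α→W1 30, C-β→W1 28, C-γ→W1 16, C-δ→W1 24, C-ε→W1 6, C-ζ→W1 13, C-η→W1 13, C-θ→W1 8
  crew travel cost 138, fixed 40 → total 178.
Compare {W1, W2}: crew travel cost 129 + fixed 77 = 206.
Compare {W1, W3}: crew travel cost 113 + fixed 104 = 217.
Compare {W2}: crew travel cost 191 + fixed 37 = 228.
All other subsets cost ≥ 206. Minimum total cost: 178.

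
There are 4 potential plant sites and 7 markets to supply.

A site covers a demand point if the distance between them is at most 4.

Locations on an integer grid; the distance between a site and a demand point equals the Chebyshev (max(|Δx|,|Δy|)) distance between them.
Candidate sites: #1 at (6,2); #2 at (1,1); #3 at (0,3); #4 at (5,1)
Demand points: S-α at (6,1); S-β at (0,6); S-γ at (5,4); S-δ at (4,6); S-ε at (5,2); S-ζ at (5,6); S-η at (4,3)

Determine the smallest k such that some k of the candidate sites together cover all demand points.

Coverage sets (demand points within 4 of each site):
  #1: {S-α, S-γ, S-δ, S-ε, S-ζ, S-η}
  #2: {S-γ, S-ε, S-η}
  #3: {S-β, S-δ, S-η}
  #4: {S-α, S-γ, S-ε, S-η}
No single site covers all 7 demand points.
But {#1, #3} covers everything, so the minimum is 2.

2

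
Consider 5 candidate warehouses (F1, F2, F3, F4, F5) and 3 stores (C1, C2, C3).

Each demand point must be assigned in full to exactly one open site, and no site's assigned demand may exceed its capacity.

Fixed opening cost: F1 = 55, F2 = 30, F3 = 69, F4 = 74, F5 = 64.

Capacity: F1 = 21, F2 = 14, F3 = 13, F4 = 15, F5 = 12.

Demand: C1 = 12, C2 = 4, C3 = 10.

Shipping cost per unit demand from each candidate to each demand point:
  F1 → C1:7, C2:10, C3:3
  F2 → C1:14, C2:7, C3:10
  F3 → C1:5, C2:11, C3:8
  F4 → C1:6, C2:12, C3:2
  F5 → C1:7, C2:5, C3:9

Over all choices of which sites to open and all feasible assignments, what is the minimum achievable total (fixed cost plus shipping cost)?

254

Open {F1, F3}; cheapest assignment that respects the capacities:
  F1 (cap 21, load 14): C2, C3 — cost 4×10 + 10×3 = 70
  F3 (cap 13, load 12): C1 — cost 12×5 = 60
  Shipping 130, fixed 124 → total 254.
  Any other capacity-feasible assignment to {F1, F3} ships for at least 130.
Compare {F1, F4}: its best feasible assignment gives total 271.
Compare {F3, F4}: its best feasible assignment gives total 271.
Every other set of open sites that can feasibly serve all demand totals ≥ 271 even under its best assignment. Minimum: 254.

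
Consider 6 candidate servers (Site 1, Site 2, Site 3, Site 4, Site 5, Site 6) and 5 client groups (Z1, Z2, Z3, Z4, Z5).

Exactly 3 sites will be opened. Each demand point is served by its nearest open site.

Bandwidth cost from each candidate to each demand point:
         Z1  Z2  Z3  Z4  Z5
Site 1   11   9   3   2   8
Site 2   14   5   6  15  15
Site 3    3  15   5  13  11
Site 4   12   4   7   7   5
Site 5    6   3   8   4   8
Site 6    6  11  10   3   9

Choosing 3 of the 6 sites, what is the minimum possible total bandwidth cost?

17

Open {Site 1, Site 3, Site 4}.
  Z1→Site 3 3, Z2→Site 4 4, Z3→Site 1 3, Z4→Site 1 2, Z5→Site 4 5  ⇒ total 17.
Compare {Site 1, Site 3, Site 5}: total 19.
Compare {Site 1, Site 4, Site 5}: total 19.
No size-3 selection does better; minimum is 17.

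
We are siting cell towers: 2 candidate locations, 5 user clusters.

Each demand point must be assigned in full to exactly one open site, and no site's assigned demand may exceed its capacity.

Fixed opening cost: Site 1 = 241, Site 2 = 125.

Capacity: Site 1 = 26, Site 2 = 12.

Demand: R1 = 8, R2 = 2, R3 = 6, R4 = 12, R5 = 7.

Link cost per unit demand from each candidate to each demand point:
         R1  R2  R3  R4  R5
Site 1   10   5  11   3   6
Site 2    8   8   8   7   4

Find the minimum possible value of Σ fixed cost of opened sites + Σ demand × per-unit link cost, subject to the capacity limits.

Open {Site 1, Site 2}; cheapest assignment that respects the capacities:
  Site 1 (cap 26, load 25): R3, R4, R5 — cost 6×11 + 12×3 + 7×6 = 144
  Site 2 (cap 12, load 10): R1, R2 — cost 8×8 + 2×8 = 80
  Shipping 224, fixed 366 → total 590.
  Any other capacity-feasible assignment to {Site 1, Site 2} ships for at least 224.
Total demand is 35 and no other set of sites has combined capacity ≥ 35, so {Site 1, Site 2} is the only feasible choice of open sites. Minimum: 590.

590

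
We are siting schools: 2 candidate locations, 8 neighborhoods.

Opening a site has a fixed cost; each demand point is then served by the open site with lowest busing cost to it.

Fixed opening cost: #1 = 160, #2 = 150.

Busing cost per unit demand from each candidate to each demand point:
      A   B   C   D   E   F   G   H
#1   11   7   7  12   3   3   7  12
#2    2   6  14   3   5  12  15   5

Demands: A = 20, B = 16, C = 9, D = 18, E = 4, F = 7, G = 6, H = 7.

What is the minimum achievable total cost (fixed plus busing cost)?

673

Open {#1, #2}: assign each demand point to its cheapest open site.
  A→#2 20×2=40, B→#2 16×6=96, C→#1 9×7=63, D→#2 18×3=54, E→#1 4×3=12, F→#1 7×3=21, G→#1 6×7=42, H→#2 7×5=35
  busing cost 363, fixed 310 → total 673.
Compare {#2}: busing cost 545 + fixed 150 = 695.
Compare {#1}: busing cost 770 + fixed 160 = 930.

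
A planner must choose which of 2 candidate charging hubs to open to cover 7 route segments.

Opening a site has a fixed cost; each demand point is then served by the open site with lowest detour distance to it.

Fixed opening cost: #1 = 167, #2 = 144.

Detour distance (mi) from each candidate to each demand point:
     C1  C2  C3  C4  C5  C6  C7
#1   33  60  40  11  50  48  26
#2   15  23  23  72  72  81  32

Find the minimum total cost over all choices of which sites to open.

435

Open {#1}: assign each demand point to its cheapest open site.
  C1→#1 33, C2→#1 60, C3→#1 40, C4→#1 11, C5→#1 50, C6→#1 48, C7→#1 26
  detour distance 268, fixed 167 → total 435.
Compare {#2}: detour distance 318 + fixed 144 = 462.
Compare {#1, #2}: detour distance 196 + fixed 311 = 507.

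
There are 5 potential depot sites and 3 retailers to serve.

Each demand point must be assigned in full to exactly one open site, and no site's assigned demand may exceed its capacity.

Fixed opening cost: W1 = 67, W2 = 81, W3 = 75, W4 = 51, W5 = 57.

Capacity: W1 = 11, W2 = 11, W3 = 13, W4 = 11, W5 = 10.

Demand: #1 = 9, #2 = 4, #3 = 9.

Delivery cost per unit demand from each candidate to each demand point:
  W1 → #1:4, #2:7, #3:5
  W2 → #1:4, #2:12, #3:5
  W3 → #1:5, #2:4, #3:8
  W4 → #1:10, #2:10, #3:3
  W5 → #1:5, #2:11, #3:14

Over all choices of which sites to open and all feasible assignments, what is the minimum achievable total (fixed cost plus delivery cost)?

214

Open {W3, W4}; cheapest assignment that respects the capacities:
  W3 (cap 13, load 13): #1, #2 — cost 9×5 + 4×4 = 61
  W4 (cap 11, load 9): #3 — cost 9×3 = 27
  Shipping 88, fixed 126 → total 214.
  Any other capacity-feasible assignment to {W3, W4} ships for at least 88.
Compare {W1, W3}: its best feasible assignment gives total 248.
Compare {W2, W3}: its best feasible assignment gives total 262.
Every other set of open sites that can feasibly serve all demand totals ≥ 248 even under its best assignment. Minimum: 214.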